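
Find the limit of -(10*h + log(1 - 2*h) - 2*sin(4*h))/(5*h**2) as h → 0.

2/5

Substitution gives 0/0 (the numerator vanishes to order 2).
Expand each term to order h^2: the coefficient of h^2 in ln(1 - 2h) is -2 and in -2·sin(4h) is 0.
Lower-order terms cancel with the polynomial part, so the numerator is (-2)·h^2 + o(h^2), and the limit is (-2)/(-5) = 2/5.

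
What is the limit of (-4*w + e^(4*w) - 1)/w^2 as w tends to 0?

8

Direct substitution gives 0/0.
Apply L'Hôpital: lim (4*e^(4*w) - 4)/(2*w), still 0/0.
After 2 applications of L'Hôpital's rule the quotient is (16*e^(4*w))/(2); substituting w = 0 gives 8.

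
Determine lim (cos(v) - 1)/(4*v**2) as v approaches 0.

-1/8

Direct substitution gives 0/0.
Apply L'Hôpital: lim (-sin(v))/(8*v), still 0/0.
After 2 applications of L'Hôpital's rule the quotient is (-cos(v))/(8); substituting v = 0 gives -1/8.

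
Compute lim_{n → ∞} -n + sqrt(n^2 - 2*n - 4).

An ∞ − ∞ form. Rationalising with the conjugate, the difference becomes (-2n - 4) / (√(n^2 - 2*n - 4) + n).
For large n the denominator behaves like 2·n, so the quotient tends to -2/2 = -1.

-1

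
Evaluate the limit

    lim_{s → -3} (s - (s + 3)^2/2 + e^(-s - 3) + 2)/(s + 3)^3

-1/6

Direct substitution gives 0/0.
Apply L'Hôpital: lim (-s - e^(-s - 3) - 2)/(3*(s + 3)^2), still 0/0.
Apply L'Hôpital: lim (e^(-s - 3) - 1)/(6*s + 18), still 0/0.
After 3 applications of L'Hôpital's rule the quotient is (-e^(-s - 3))/(6); substituting s = -3 gives -1/6.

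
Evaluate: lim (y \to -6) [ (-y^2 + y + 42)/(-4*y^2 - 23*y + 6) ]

13/25

At y = -6 both the top and bottom vanish — a removable singularity. Factoring out (y + 6) from each leaves (7 - y)/(1 - 4*y), which at y = -6 equals 13/25.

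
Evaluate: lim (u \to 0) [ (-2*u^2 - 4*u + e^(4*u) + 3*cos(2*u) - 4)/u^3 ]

32/3

Substitution gives 0/0 (the numerator vanishes to order 3).
Expand each term to order u^3: the coefficient of u^3 in 3·cos(2u) is 0 and in e^(4u) is 32/3.
Lower-order terms cancel with the polynomial part, so the numerator is (32/3)·u^3 + o(u^3), and the limit is (32/3)/(1) = 32/3.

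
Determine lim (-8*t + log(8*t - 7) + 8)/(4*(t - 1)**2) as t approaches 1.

-8

Direct substitution gives 0/0.
Apply L'Hôpital: lim (-8 + 8/(8*t - 7))/(8*t - 8), still 0/0.
After 2 applications of L'Hôpital's rule the quotient is (-64/(8*t - 7)^2)/(8); substituting t = 1 gives -8.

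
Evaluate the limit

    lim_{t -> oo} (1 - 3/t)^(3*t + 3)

The base → 1 and the exponent → ∞: a 1^∞ form.
Take logarithms: (3t + 3)·ln(1 - 3/t). Since ln(1+u) ~ u for small u, this behaves like (3t)·(-3/t) → -9.
So the limit is e^(-9).

e^(-9)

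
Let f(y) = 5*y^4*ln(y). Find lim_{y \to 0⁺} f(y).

0

This is a 0·(−∞) form. Rewrite as 5·ln(y) / y^(−4) and apply L'Hôpital:
the derivative quotient is 5·(1/y) / (−4·y^(−5)) = (-5/4)·y^4 → 0.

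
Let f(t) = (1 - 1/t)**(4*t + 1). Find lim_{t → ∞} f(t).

e^(-4)

The base → 1 and the exponent → ∞: a 1^∞ form.
Take logarithms: (4t + 1)·ln(1 - 1/t). Since ln(1+u) ~ u for small u, this behaves like (4t)·(-1/t) → -4.
So the limit is e^(-4).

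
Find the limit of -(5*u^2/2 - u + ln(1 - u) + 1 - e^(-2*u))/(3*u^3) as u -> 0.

-1/3

Substitution gives 0/0 (the numerator vanishes to order 3).
Expand each term to order u^3: the coefficient of u^3 in −e^(-2u) is 4/3 and in ln(1 - u) is -1/3.
Lower-order terms cancel with the polynomial part, so the numerator is (1)·u^3 + o(u^3), and the limit is (1)/(-3) = -1/3.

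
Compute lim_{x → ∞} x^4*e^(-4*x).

0

Write as x^4/e^{4x}, an ∞/∞ form.
Exponential growth dominates any polynomial, so repeated L'Hôpital (or the standard result) gives 0.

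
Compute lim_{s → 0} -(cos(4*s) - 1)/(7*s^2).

8/7

Direct substitution gives 0/0.
Apply L'Hôpital: lim (-4*sin(4*s))/(-14*s), still 0/0.
After 2 applications of L'Hôpital's rule the quotient is (-16*cos(4*s))/(-14); substituting s = 0 gives 8/7.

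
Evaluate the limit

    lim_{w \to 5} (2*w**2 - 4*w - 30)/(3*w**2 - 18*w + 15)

4/3

Direct substitution gives 0/0, so factor. Both numerator and denominator have (w - 5) as a factor.
After cancelling, the expression reduces to (2*w + 6)/(3*w - 3).
Substituting w = 5 gives 4/3.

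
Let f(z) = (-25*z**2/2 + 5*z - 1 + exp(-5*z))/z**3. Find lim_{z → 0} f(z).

Direct substitution gives 0/0.
Apply L'Hôpital: lim (-25*z + 5 - 5*e^(-5*z))/(3*z^2), still 0/0.
Apply L'Hôpital: lim (-25 + 25*e^(-5*z))/(6*z), still 0/0.
After 3 applications of L'Hôpital's rule the quotient is (-125*e^(-5*z))/(6); substituting z = 0 gives -125/6.

-125/6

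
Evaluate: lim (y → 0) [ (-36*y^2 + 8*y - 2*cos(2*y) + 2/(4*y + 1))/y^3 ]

-128

Substitution gives 0/0 (the numerator vanishes to order 3).
Expand each term to order y^3: the coefficient of y^3 in -2·cos(2y) is 0 and in 2·1/(1 + 4y) is -128.
Lower-order terms cancel with the polynomial part, so the numerator is (-128)·y^3 + o(y^3), and the limit is (-128)/(1) = -128.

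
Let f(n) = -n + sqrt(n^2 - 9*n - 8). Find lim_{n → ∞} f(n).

-9/2

An ∞ − ∞ form. Rationalising with the conjugate, the difference becomes (-9n - 8) / (√(n^2 - 9*n - 8) + n).
For large n the denominator behaves like 2·n, so the quotient tends to -9/2 = -9/2.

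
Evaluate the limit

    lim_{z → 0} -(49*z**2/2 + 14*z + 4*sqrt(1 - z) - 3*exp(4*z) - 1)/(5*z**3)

129/20

Substitution gives 0/0; apply L'Hôpital's rule 3 times.
After differentiating numerator and denominator 3 times the quotient is (-192*e^(4*z) - 3/(2*(1 - z)^(5/2)))/(-30); at z = 0 this is 129/20.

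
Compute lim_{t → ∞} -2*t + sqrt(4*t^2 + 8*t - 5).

This has the form ∞ − ∞. Multiply and divide by the conjugate √(4*t^2 + 8*t - 5) + 2t.
That gives (8t - 5) / (√(4*t^2 + 8*t - 5) + 2t).
Divide numerator and denominator by t: the limit is 8/(2·2) = 2.

2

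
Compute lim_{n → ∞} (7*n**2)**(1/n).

Base → ∞ and exponent → 0: an ∞^0 form.
Take logs: (1/n)·ln(7·n^2) = (ln 7 + 2·ln n)/n → 0.
So the limit is e^0 = 1.

1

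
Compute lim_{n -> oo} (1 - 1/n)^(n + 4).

e^(-1)

The base → 1 and the exponent → ∞: a 1^∞ form.
Take logarithms: (n + 4)·ln(1 - 1/n). Since ln(1+u) ~ u for small u, this behaves like (n)·(-1/n) → -1.
So the limit is e^(-1).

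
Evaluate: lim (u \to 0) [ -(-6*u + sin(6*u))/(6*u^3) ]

6

Direct substitution gives 0/0.
Apply L'Hôpital: lim (6*cos(6*u) - 6)/(-18*u^2), still 0/0.
Apply L'Hôpital: lim (-36*sin(6*u))/(-36*u), still 0/0.
After 3 applications of L'Hôpital's rule the quotient is (-216*cos(6*u))/(-36); substituting u = 0 gives 6.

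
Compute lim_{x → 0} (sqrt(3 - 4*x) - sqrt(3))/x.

A 0/0 form; rationalise with √(3 - 4x) + √3. This collapses the numerator to -4x, leaving -4/(√(3 - 4x) + √3) → -4/(2√3) = -2*√(3)/3.

-2*√(3)/3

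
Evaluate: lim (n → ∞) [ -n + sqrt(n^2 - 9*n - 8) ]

This has the form ∞ − ∞. Multiply and divide by the conjugate √(n^2 - 9*n - 8) + n.
That gives (-9n - 8) / (√(n^2 - 9*n - 8) + n).
Divide numerator and denominator by n: the limit is -9/(2·1) = -9/2.

-9/2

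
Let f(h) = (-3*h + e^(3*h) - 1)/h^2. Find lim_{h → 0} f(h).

Direct substitution gives 0/0.
Apply L'Hôpital: lim (3*e^(3*h) - 3)/(2*h), still 0/0.
After 2 applications of L'Hôpital's rule the quotient is (9*e^(3*h))/(2); substituting h = 0 gives 9/2.

9/2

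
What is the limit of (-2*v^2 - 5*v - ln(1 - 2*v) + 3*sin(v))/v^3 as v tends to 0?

13/6

Substitution gives 0/0 (the numerator vanishes to order 3).
Expand each term to order v^3: the coefficient of v^3 in 3·sin(v) is -1/2 and in −ln(1 - 2v) is 8/3.
Lower-order terms cancel with the polynomial part, so the numerator is (13/6)·v^3 + o(v^3), and the limit is (13/6)/(1) = 13/6.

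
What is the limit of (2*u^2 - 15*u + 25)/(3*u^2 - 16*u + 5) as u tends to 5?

Direct substitution gives 0/0, so factor. Both numerator and denominator have (u - 5) as a factor.
After cancelling, the expression reduces to (2*u - 5)/(3*u - 1).
Substituting u = 5 gives 5/14.

5/14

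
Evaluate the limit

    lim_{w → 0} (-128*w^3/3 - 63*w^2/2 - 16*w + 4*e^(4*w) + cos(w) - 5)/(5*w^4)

205/24

Substitution gives 0/0; apply L'Hôpital's rule 4 times.
After differentiating numerator and denominator 4 times the quotient is (1024*e^(4*w) + cos(w))/(120); at w = 0 this is 205/24.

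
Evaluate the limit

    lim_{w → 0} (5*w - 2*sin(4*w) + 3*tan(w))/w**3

Substitution gives 0/0; apply L'Hôpital's rule 3 times.
After differentiating numerator and denominator 3 times the quotient is (128*cos(4*w) + 18*tan(w)^4 + 24*tan(w)^2 + 6)/(6); at w = 0 this is 67/3.

67/3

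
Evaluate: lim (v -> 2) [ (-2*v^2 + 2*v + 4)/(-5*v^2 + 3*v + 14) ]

6/17

Direct substitution gives 0/0, so factor. Both numerator and denominator have (v - 2) as a factor.
After cancelling, the expression reduces to (-2*v - 2)/(-5*v - 7).
Substituting v = 2 gives 6/17.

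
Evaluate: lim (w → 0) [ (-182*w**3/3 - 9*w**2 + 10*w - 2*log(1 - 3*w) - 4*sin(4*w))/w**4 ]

Substitution gives 0/0 (the numerator vanishes to order 4).
Expand each term to order w^4: the coefficient of w^4 in -2·ln(1 - 3w) is 81/2 and in -4·sin(4w) is 0.
Lower-order terms cancel with the polynomial part, so the numerator is (81/2)·w^4 + o(w^4), and the limit is (81/2)/(1) = 81/2.

81/2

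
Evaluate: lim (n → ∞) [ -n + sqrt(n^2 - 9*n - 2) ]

-9/2

This has the form ∞ − ∞. Multiply and divide by the conjugate √(n^2 - 9*n - 2) + n.
That gives (-9n - 2) / (√(n^2 - 9*n - 2) + n).
Divide numerator and denominator by n: the limit is -9/(2·1) = -9/2.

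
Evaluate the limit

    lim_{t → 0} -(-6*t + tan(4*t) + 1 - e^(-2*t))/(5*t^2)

2/5

Substitution gives 0/0 (the numerator vanishes to order 2).
Expand each term to order t^2: the coefficient of t^2 in −e^(-2t) is -2 and in tan(4t) is 0.
Lower-order terms cancel with the polynomial part, so the numerator is (-2)·t^2 + o(t^2), and the limit is (-2)/(-5) = 2/5.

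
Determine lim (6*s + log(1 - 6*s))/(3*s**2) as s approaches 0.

Direct substitution gives 0/0.
Apply L'Hôpital: lim (6 - 6/(1 - 6*s))/(6*s), still 0/0.
After 2 applications of L'Hôpital's rule the quotient is (-36/(1 - 6*s)^2)/(6); substituting s = 0 gives -6.

-6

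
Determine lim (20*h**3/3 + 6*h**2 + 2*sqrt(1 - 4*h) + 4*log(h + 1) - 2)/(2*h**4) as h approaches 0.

-21/2

Substitution gives 0/0 (the numerator vanishes to order 4).
Expand each term to order h^4: the coefficient of h^4 in 2·√(1 - 4h) is -20 and in 4·ln(1 + h) is -1.
Lower-order terms cancel with the polynomial part, so the numerator is (-21)·h^4 + o(h^4), and the limit is (-21)/(2) = -21/2.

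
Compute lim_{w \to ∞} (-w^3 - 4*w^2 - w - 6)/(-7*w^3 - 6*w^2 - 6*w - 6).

Numerator and denominator both have degree 3.
Dividing every term by w^3, all lower-order terms vanish and the limit is the ratio of leading coefficients, -1/(-7) = 1/7.

1/7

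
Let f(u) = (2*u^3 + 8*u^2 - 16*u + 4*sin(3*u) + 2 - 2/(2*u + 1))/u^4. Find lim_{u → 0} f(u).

-32

Substitution gives 0/0; apply L'Hôpital's rule 4 times.
After differentiating numerator and denominator 4 times the quotient is (324*sin(3*u) - 768/(2*u + 1)^5)/(24); at u = 0 this is -32.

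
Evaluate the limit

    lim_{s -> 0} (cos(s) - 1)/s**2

-1/2

Direct substitution gives 0/0.
Apply L'Hôpital: lim (-sin(s))/(2*s), still 0/0.
After 2 applications of L'Hôpital's rule the quotient is (-cos(s))/(2); substituting s = 0 gives -1/2.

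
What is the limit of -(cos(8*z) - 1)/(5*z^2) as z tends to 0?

32/5

Direct substitution gives 0/0.
Apply L'Hôpital: lim (-8*sin(8*z))/(-10*z), still 0/0.
After 2 applications of L'Hôpital's rule the quotient is (-64*cos(8*z))/(-10); substituting z = 0 gives 32/5.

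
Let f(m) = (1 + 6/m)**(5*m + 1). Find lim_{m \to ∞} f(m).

Write it as [(1 + 6/m)^m]^(5) · (1 + 6/m)^(1). The bracketed term tends to e^(6) and the second factor to 1, so the limit is e^(30).

e^(30)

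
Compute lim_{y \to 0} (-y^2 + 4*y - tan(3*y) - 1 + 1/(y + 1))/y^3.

-10

Substitution gives 0/0 (the numerator vanishes to order 3).
Expand each term to order y^3: the coefficient of y^3 in −tan(3y) is -9 and in 1/(1 + y) is -1.
Lower-order terms cancel with the polynomial part, so the numerator is (-10)·y^3 + o(y^3), and the limit is (-10)/(1) = -10.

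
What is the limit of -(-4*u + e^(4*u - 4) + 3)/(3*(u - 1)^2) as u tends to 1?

-8/3

Direct substitution gives 0/0.
Apply L'Hôpital: lim (4*e^(4*u - 4) - 4)/(6 - 6*u), still 0/0.
After 2 applications of L'Hôpital's rule the quotient is (16*e^(4*u - 4))/(-6); substituting u = 1 gives -8/3.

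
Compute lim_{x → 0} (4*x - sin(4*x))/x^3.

Direct substitution gives 0/0.
Apply L'Hôpital: lim (4 - 4*cos(4*x))/(3*x^2), still 0/0.
Apply L'Hôpital: lim (16*sin(4*x))/(6*x), still 0/0.
After 3 applications of L'Hôpital's rule the quotient is (64*cos(4*x))/(6); substituting x = 0 gives 32/3.

32/3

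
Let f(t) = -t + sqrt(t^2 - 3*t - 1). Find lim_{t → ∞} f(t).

This has the form ∞ − ∞. Multiply and divide by the conjugate √(t^2 - 3*t - 1) + t.
That gives (-3t - 1) / (√(t^2 - 3*t - 1) + t).
Divide numerator and denominator by t: the limit is -3/(2·1) = -3/2.

-3/2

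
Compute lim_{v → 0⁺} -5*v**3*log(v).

This is a 0·(−∞) form. Rewrite as -5·ln(v) / v^(−3) and apply L'Hôpital:
the derivative quotient is -5·(1/v) / (−3·v^(−4)) = (5/3)·v^3 → 0.

0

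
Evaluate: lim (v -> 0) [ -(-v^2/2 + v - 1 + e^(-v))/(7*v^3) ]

1/42

Direct substitution gives 0/0.
Apply L'Hôpital: lim (-v + 1 - e^(-v))/(-21*v^2), still 0/0.
Apply L'Hôpital: lim (-1 + e^(-v))/(-42*v), still 0/0.
After 3 applications of L'Hôpital's rule the quotient is (-e^(-v))/(-42); substituting v = 0 gives 1/42.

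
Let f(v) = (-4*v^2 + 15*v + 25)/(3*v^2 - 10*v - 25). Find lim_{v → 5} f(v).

Since v = 5 makes numerator and denominator zero, (v - 5) divides both.
Cancelling it gives (-4*v - 5)/(3*v + 5); now plug in v = 5 to get -5/4.

-5/4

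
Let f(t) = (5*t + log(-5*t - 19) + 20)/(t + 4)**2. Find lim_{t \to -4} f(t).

Direct substitution gives 0/0.
Apply L'Hôpital: lim (5 - 5/(-5*t - 19))/(2*t + 8), still 0/0.
After 2 applications of L'Hôpital's rule the quotient is (-25/(-5*t - 19)^2)/(2); substituting t = -4 gives -25/2.

-25/2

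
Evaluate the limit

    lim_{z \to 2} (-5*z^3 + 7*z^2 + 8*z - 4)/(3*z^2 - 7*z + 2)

-24/5

Since z = 2 makes numerator and denominator zero, (z - 2) divides both.
Cancelling it gives (-5*z^2 - 3*z + 2)/(3*z - 1); now plug in z = 2 to get -24/5.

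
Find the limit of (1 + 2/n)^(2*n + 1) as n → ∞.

e^(4)

Let L be the limit and take ln: ln L = lim (2n + 1)·ln(1 + 2/n) = lim (2n + 1)·(2/n + O(1/n²)) = 4.
Hence L = e^(4).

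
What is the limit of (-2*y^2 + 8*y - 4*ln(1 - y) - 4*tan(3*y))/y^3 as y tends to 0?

-104/3

Substitution gives 0/0; apply L'Hôpital's rule 3 times.
After differentiating numerator and denominator 3 times the quotient is (8*(108*(y - 1)^3*(cos(6*y) - 2)/(cos(6*y) + 1)^2 - 1)/(y - 1)^3)/(6); at y = 0 this is -104/3.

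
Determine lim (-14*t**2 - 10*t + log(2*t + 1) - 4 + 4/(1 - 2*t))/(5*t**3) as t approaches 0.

Substitution gives 0/0; apply L'Hôpital's rule 3 times.
After differentiating numerator and denominator 3 times the quotient is (16/(2*t + 1)^3 + 192/(2*t - 1)^4)/(30); at t = 0 this is 104/15.

104/15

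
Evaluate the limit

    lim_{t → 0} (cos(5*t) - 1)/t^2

-25/2

Direct substitution gives 0/0.
Apply L'Hôpital: lim (-5*sin(5*t))/(2*t), still 0/0.
After 2 applications of L'Hôpital's rule the quotient is (-25*cos(5*t))/(2); substituting t = 0 gives -25/2.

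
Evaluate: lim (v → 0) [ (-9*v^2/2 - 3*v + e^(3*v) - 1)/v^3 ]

Direct substitution gives 0/0.
Apply L'Hôpital: lim (-9*v + 3*e^(3*v) - 3)/(3*v^2), still 0/0.
Apply L'Hôpital: lim (9*e^(3*v) - 9)/(6*v), still 0/0.
After 3 applications of L'Hôpital's rule the quotient is (27*e^(3*v))/(6); substituting v = 0 gives 9/2.

9/2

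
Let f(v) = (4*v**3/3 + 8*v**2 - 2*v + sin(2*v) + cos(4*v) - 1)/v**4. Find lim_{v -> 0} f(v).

Substitution gives 0/0; apply L'Hôpital's rule 4 times.
After differentiating numerator and denominator 4 times the quotient is (16*sin(2*v) + 256*cos(4*v))/(24); at v = 0 this is 32/3.

32/3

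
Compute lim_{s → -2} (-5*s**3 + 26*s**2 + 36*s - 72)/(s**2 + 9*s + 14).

-128/5

At s = -2 both the top and bottom vanish — a removable singularity. Factoring out (s + 2) from each leaves (-5*s^2 + 36*s - 36)/(s + 7), which at s = -2 equals -128/5.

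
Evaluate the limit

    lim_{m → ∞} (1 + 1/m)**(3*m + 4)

e^(3)

Write it as [(1 + 1/m)^m]^(3) · (1 + 1/m)^(4). The bracketed term tends to e^(1) and the second factor to 1, so the limit is e^(3).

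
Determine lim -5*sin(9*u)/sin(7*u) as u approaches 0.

Substitution gives 0/0.
Divide numerator and denominator by u: sin(9u)/u → 9 and sin(7u)/u → 7, so the limit is -5·9/7 = -45/7.

-45/7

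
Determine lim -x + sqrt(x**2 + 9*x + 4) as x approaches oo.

9/2

This has the form ∞ − ∞. Multiply and divide by the conjugate √(x^2 + 9*x + 4) + x.
That gives (9x + 4) / (√(x^2 + 9*x + 4) + x).
Divide numerator and denominator by x: the limit is 9/(2·1) = 9/2.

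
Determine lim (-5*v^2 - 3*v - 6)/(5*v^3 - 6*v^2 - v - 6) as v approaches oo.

The denominator has degree 3 and the numerator degree 2. Dividing numerator and denominator by v^3 sends every term to 0 except the leading denominator term, so the limit is 0.

0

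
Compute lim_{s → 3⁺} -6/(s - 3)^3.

As s → 3⁺, (s - 3) → 0⁺, so (s - 3)^3 → 0⁺ and -6/(s - 3)^3 → -∞.

-∞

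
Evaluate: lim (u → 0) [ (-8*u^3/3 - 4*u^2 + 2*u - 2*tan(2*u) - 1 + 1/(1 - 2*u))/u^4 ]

Substitution gives 0/0 (the numerator vanishes to order 4).
Expand each term to order u^4: the coefficient of u^4 in -2·tan(2u) is 0 and in 1/(1 - 2u) is 16.
Lower-order terms cancel with the polynomial part, so the numerator is (16)·u^4 + o(u^4), and the limit is (16)/(1) = 16.

16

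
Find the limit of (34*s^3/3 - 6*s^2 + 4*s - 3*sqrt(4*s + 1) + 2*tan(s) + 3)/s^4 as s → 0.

Substitution gives 0/0 (the numerator vanishes to order 4).
Expand each term to order s^4: the coefficient of s^4 in -3·√(1 + 4s) is 30 and in 2·tan(s) is 0.
Lower-order terms cancel with the polynomial part, so the numerator is (30)·s^4 + o(s^4), and the limit is (30)/(1) = 30.

30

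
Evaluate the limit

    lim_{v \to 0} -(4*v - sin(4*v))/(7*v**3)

-32/21

Direct substitution gives 0/0.
Apply L'Hôpital: lim (4 - 4*cos(4*v))/(-21*v^2), still 0/0.
Apply L'Hôpital: lim (16*sin(4*v))/(-42*v), still 0/0.
After 3 applications of L'Hôpital's rule the quotient is (64*cos(4*v))/(-42); substituting v = 0 gives -32/21.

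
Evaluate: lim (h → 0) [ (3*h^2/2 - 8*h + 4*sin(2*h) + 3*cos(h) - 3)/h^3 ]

Substitution gives 0/0; apply L'Hôpital's rule 3 times.
After differentiating numerator and denominator 3 times the quotient is (3*sin(h) - 32*cos(2*h))/(6); at h = 0 this is -16/3.

-16/3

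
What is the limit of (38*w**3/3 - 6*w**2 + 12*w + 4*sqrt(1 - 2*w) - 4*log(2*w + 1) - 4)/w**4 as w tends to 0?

27/2

Substitution gives 0/0; apply L'Hôpital's rule 4 times.
After differentiating numerator and denominator 4 times the quotient is (384/(2*w + 1)^4 - 60/(1 - 2*w)^(7/2))/(24); at w = 0 this is 27/2.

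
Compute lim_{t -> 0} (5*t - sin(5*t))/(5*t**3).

25/6

Direct substitution gives 0/0.
Apply L'Hôpital: lim (5 - 5*cos(5*t))/(15*t^2), still 0/0.
Apply L'Hôpital: lim (25*sin(5*t))/(30*t), still 0/0.
After 3 applications of L'Hôpital's rule the quotient is (125*cos(5*t))/(30); substituting t = 0 gives 25/6.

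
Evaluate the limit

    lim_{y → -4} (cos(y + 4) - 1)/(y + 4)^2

Direct substitution gives 0/0.
Apply L'Hôpital: lim (-sin(y + 4))/(2*y + 8), still 0/0.
After 2 applications of L'Hôpital's rule the quotient is (-cos(y + 4))/(2); substituting y = -4 gives -1/2.

-1/2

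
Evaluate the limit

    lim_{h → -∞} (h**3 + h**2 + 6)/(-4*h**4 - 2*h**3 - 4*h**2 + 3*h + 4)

0

The denominator has degree 4 and the numerator degree 3. Dividing numerator and denominator by h^4 sends every term to 0 except the leading denominator term, so the limit is 0.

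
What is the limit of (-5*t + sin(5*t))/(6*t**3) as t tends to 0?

Direct substitution gives 0/0.
Apply L'Hôpital: lim (5*cos(5*t) - 5)/(18*t^2), still 0/0.
Apply L'Hôpital: lim (-25*sin(5*t))/(36*t), still 0/0.
After 3 applications of L'Hôpital's rule the quotient is (-125*cos(5*t))/(36); substituting t = 0 gives -125/36.

-125/36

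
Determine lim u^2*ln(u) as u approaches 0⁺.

This is a 0·(−∞) form. Rewrite as 1·ln(u) / u^(−2) and apply L'Hôpital:
the derivative quotient is 1·(1/u) / (−2·u^(−3)) = (-1/2)·u^2 → 0.

0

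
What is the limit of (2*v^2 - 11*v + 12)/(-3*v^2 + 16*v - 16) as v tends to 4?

-5/8

Direct substitution gives 0/0, so factor. Both numerator and denominator have (v - 4) as a factor.
After cancelling, the expression reduces to (2*v - 3)/(4 - 3*v).
Substituting v = 4 gives -5/8.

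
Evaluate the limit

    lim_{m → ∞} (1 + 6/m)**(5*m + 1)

The base → 1 and the exponent → ∞: a 1^∞ form.
Take logarithms: (5m + 1)·ln(1 + 6/m). Since ln(1+u) ~ u for small u, this behaves like (5m)·(6/m) → 30.
So the limit is e^(30).

e^(30)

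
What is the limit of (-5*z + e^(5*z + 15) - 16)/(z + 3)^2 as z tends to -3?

25/2

Direct substitution gives 0/0.
Apply L'Hôpital: lim (5*e^(5*z + 15) - 5)/(2*z + 6), still 0/0.
After 2 applications of L'Hôpital's rule the quotient is (25*e^(5*z + 15))/(2); substituting z = -3 gives 25/2.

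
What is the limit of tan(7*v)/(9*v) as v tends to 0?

Substitution gives 0/0.
Since tan(u)/u → 1 as u → 0, tan(7v)/(7v) → 1 and the limit is 7/9.

7/9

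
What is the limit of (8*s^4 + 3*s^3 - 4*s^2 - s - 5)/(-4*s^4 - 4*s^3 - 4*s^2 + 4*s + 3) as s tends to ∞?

Numerator and denominator both have degree 4.
Dividing every term by s^4, all lower-order terms vanish and the limit is the ratio of leading coefficients, 8/(-4) = -2.

-2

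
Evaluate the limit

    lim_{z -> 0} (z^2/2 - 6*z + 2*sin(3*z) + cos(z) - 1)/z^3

-9

Substitution gives 0/0; apply L'Hôpital's rule 3 times.
After differentiating numerator and denominator 3 times the quotient is (sin(z) - 54*cos(3*z))/(6); at z = 0 this is -9.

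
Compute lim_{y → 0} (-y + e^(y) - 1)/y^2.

1/2

Direct substitution gives 0/0.
Apply L'Hôpital: lim (e^(y) - 1)/(2*y), still 0/0.
After 2 applications of L'Hôpital's rule the quotient is (e^(y))/(2); substituting y = 0 gives 1/2.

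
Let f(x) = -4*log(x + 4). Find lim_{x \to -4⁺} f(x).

∞

As x → -4⁺, x + 4 → 0⁺ and ln(x + 4) → −∞.
Multiplying by -4 gives ∞.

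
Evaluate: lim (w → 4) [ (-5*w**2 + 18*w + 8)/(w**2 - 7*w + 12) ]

Direct substitution gives 0/0, so factor. Both numerator and denominator have (w - 4) as a factor.
After cancelling, the expression reduces to (-5*w - 2)/(w - 3).
Substituting w = 4 gives -22.

-22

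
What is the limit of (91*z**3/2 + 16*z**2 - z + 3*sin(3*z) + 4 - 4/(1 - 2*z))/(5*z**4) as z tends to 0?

-64/5

Substitution gives 0/0; apply L'Hôpital's rule 4 times.
After differentiating numerator and denominator 4 times the quotient is (243*sin(3*z) + 1536/(2*z - 1)^5)/(120); at z = 0 this is -64/5.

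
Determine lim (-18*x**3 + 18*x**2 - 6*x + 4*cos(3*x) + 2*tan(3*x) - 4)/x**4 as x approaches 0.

27/2

Substitution gives 0/0; apply L'Hôpital's rule 4 times.
After differentiating numerator and denominator 4 times the quotient is (324*cos(3*x) + 3888*tan(3*x)^5 + 6480*tan(3*x)^3 + 2592*tan(3*x))/(24); at x = 0 this is 27/2.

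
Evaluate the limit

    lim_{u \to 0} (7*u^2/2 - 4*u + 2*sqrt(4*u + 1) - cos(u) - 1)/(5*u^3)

8/5

Substitution gives 0/0; apply L'Hôpital's rule 3 times.
After differentiating numerator and denominator 3 times the quotient is (-sin(u) + 48/(4*u + 1)^(5/2))/(30); at u = 0 this is 8/5.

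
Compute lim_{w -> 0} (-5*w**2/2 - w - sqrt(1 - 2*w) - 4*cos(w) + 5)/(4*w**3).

1/8

Substitution gives 0/0 (the numerator vanishes to order 3).
Expand each term to order w^3: the coefficient of w^3 in −√(1 - 2w) is 1/2 and in -4·cos(w) is 0.
Lower-order terms cancel with the polynomial part, so the numerator is (1/2)·w^3 + o(w^3), and the limit is (1/2)/(4) = 1/8.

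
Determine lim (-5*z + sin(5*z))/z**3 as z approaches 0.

-125/6

Direct substitution gives 0/0.
Apply L'Hôpital: lim (5*cos(5*z) - 5)/(3*z^2), still 0/0.
Apply L'Hôpital: lim (-25*sin(5*z))/(6*z), still 0/0.
After 3 applications of L'Hôpital's rule the quotient is (-125*cos(5*z))/(6); substituting z = 0 gives -125/6.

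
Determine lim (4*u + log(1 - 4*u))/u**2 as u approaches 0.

-8

Direct substitution gives 0/0.
Apply L'Hôpital: lim (4 - 4/(1 - 4*u))/(2*u), still 0/0.
After 2 applications of L'Hôpital's rule the quotient is (-16/(1 - 4*u)^2)/(2); substituting u = 0 gives -8.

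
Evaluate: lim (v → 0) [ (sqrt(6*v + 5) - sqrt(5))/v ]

3*√(5)/5

Substitution gives 0/0. Multiply numerator and denominator by the conjugate √(5 + 6v) + √5.
The numerator becomes (5 + 6v) − 5 = 6v, so the expression simplifies to 6/(√(5 + 6v) + √5).
Letting v → 0 gives 6/(2√5) = 3*√(5)/5.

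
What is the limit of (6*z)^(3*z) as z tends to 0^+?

1

Base → 0⁺ and exponent → 0⁺: a 0^0 form.
Take logs: 3z·ln(6z). This is 0·(−∞); rewriting as ln(6z)/(1/(3z)) and applying L'Hôpital gives 0.
Hence the limit is e^0 = 1.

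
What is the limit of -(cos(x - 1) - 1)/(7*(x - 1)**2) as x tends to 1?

1/14

Direct substitution gives 0/0.
Apply L'Hôpital: lim (-sin(x - 1))/(14 - 14*x), still 0/0.
After 2 applications of L'Hôpital's rule the quotient is (-cos(x - 1))/(-14); substituting x = 1 gives 1/14.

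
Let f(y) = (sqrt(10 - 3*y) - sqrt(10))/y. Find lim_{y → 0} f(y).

Substitution gives 0/0. Multiply numerator and denominator by the conjugate √(10 - 3y) + √10.
The numerator becomes (10 - 3y) − 10 = -3y, so the expression simplifies to -3/(√(10 - 3y) + √10).
Letting y → 0 gives -3/(2√10) = -3*√(10)/20.

-3*√(10)/20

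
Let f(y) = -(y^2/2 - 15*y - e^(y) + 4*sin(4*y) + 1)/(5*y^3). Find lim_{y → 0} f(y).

Substitution gives 0/0; apply L'Hôpital's rule 3 times.
After differentiating numerator and denominator 3 times the quotient is (-e^(y) - 256*cos(4*y))/(-30); at y = 0 this is 257/30.

257/30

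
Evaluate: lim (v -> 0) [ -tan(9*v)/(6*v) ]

Substitution gives 0/0.
Since tan(u)/u → 1 as u → 0, tan(9v)/(9v) → 1 and the limit is 9/(-6) = -3/2.

-3/2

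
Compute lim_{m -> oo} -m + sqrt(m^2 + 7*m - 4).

7/2

An ∞ − ∞ form. Rationalising with the conjugate, the difference becomes (7m - 4) / (√(m^2 + 7*m - 4) + m).
For large m the denominator behaves like 2·m, so the quotient tends to 7/2 = 7/2.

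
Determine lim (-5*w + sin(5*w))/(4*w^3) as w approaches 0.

Direct substitution gives 0/0.
Apply L'Hôpital: lim (5*cos(5*w) - 5)/(12*w^2), still 0/0.
Apply L'Hôpital: lim (-25*sin(5*w))/(24*w), still 0/0.
After 3 applications of L'Hôpital's rule the quotient is (-125*cos(5*w))/(24); substituting w = 0 gives -125/24.

-125/24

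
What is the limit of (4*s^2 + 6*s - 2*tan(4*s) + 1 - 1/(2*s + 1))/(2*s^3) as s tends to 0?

Substitution gives 0/0 (the numerator vanishes to order 3).
Expand each term to order s^3: the coefficient of s^3 in −1/(1 + 2s) is 8 and in -2·tan(4s) is -128/3.
Lower-order terms cancel with the polynomial part, so the numerator is (-104/3)·s^3 + o(s^3), and the limit is (-104/3)/(2) = -52/3.

-52/3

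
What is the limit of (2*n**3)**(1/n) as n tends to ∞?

Base → ∞ and exponent → 0: an ∞^0 form.
Take logs: (1/n)·ln(2·n^3) = (ln 2 + 3·ln n)/n → 0.
So the limit is e^0 = 1.

1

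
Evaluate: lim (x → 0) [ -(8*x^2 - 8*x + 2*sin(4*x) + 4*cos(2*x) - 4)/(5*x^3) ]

64/15

Substitution gives 0/0 (the numerator vanishes to order 3).
Expand each term to order x^3: the coefficient of x^3 in 2·sin(4x) is -64/3 and in 4·cos(2x) is 0.
Lower-order terms cancel with the polynomial part, so the numerator is (-64/3)·x^3 + o(x^3), and the limit is (-64/3)/(-5) = 64/15.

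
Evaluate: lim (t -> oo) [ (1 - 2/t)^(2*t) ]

e^(-4)

Write it as [(1 - 2/t)^t]^(2) · (1 - 2/t)^(0). The bracketed term tends to e^(-2) and the second factor to 1, so the limit is e^(-4).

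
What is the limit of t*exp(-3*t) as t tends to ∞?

0

Write as t^1/e^{3t}, an ∞/∞ form.
Exponential growth dominates any polynomial, so repeated L'Hôpital (or the standard result) gives 0.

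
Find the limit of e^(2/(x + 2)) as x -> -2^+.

∞

As x → -2⁺, 2/(x + 2) → +∞, so e^(2/(x + 2)) → ∞.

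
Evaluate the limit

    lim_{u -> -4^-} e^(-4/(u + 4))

∞

As u → -4⁻, -4/(u + 4) → +∞, so e^(-4/(u + 4)) → ∞.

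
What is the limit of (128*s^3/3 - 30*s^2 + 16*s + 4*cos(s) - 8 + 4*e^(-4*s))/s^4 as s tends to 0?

257/6

Substitution gives 0/0 (the numerator vanishes to order 4).
Expand each term to order s^4: the coefficient of s^4 in 4·cos(s) is 1/6 and in 4·e^(-4s) is 128/3.
Lower-order terms cancel with the polynomial part, so the numerator is (257/6)·s^4 + o(s^4), and the limit is (257/6)/(1) = 257/6.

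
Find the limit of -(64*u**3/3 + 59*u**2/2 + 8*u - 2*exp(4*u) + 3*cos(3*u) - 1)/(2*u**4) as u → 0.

269/48

Substitution gives 0/0 (the numerator vanishes to order 4).
Expand each term to order u^4: the coefficient of u^4 in -2·e^(4u) is -64/3 and in 3·cos(3u) is 81/8.
Lower-order terms cancel with the polynomial part, so the numerator is (-269/24)·u^4 + o(u^4), and the limit is (-269/24)/(-2) = 269/48.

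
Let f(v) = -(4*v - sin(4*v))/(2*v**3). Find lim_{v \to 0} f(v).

Direct substitution gives 0/0.
Apply L'Hôpital: lim (4 - 4*cos(4*v))/(-6*v^2), still 0/0.
Apply L'Hôpital: lim (16*sin(4*v))/(-12*v), still 0/0.
After 3 applications of L'Hôpital's rule the quotient is (64*cos(4*v))/(-12); substituting v = 0 gives -16/3.

-16/3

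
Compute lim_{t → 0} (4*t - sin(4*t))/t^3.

Direct substitution gives 0/0.
Apply L'Hôpital: lim (4 - 4*cos(4*t))/(3*t^2), still 0/0.
Apply L'Hôpital: lim (16*sin(4*t))/(6*t), still 0/0.
After 3 applications of L'Hôpital's rule the quotient is (64*cos(4*t))/(6); substituting t = 0 gives 32/3.

32/3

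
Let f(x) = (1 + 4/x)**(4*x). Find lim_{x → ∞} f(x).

Write it as [(1 + 4/x)^x]^(4) · (1 + 4/x)^(0). The bracketed term tends to e^(4) and the second factor to 1, so the limit is e^(16).

e^(16)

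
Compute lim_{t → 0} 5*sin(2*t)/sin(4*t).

5/2

Substitution gives 0/0.
Divide numerator and denominator by t: sin(2t)/t → 2 and sin(4t)/t → 4, so the limit is 5·2/4 = 5/2.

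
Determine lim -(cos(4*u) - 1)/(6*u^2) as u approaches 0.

Direct substitution gives 0/0.
Apply L'Hôpital: lim (-4*sin(4*u))/(-12*u), still 0/0.
After 2 applications of L'Hôpital's rule the quotient is (-16*cos(4*u))/(-12); substituting u = 0 gives 4/3.

4/3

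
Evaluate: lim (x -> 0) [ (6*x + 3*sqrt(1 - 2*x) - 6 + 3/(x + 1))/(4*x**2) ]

3/8

Substitution gives 0/0; apply L'Hôpital's rule 2 times.
After differentiating numerator and denominator 2 times the quotient is (6/(x + 1)^3 - 3/(1 - 2*x)^(3/2))/(8); at x = 0 this is 3/8.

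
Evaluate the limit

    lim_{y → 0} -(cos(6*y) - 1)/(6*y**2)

Direct substitution gives 0/0.
Apply L'Hôpital: lim (-6*sin(6*y))/(-12*y), still 0/0.
After 2 applications of L'Hôpital's rule the quotient is (-36*cos(6*y))/(-12); substituting y = 0 gives 3.

3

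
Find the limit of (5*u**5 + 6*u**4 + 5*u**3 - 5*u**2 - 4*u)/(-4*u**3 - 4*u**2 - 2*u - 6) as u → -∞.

The numerator has higher degree (5 > 3); the quotient behaves like (5/(-4))·u^2 for large |u|.
As u → −∞ this diverges to -∞.

-∞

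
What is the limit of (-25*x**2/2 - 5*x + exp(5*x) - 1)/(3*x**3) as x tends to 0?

125/18

Direct substitution gives 0/0.
Apply L'Hôpital: lim (-25*x + 5*e^(5*x) - 5)/(9*x^2), still 0/0.
Apply L'Hôpital: lim (25*e^(5*x) - 25)/(18*x), still 0/0.
After 3 applications of L'Hôpital's rule the quotient is (125*e^(5*x))/(18); substituting x = 0 gives 125/18.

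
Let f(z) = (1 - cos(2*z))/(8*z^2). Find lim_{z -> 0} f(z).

Substitution gives 0/0.
Use (1 − cos u)/u² → 1/2 with u = 2z: the limit is 2²/(2·8) = 1/4.

1/4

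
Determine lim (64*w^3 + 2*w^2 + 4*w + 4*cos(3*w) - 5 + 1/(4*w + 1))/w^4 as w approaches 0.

539/2

Substitution gives 0/0 (the numerator vanishes to order 4).
Expand each term to order w^4: the coefficient of w^4 in 1/(1 + 4w) is 256 and in 4·cos(3w) is 27/2.
Lower-order terms cancel with the polynomial part, so the numerator is (539/2)·w^4 + o(w^4), and the limit is (539/2)/(1) = 539/2.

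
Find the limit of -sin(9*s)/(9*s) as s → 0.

-1

Substitution gives 0/0.
Write it as (9/(-9))·sin(9s)/(9s); since sin(u)/u → 1, the limit is -1.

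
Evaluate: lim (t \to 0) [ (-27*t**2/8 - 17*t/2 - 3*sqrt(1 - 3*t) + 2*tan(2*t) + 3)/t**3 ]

Substitution gives 0/0 (the numerator vanishes to order 3).
Expand each term to order t^3: the coefficient of t^3 in -3·√(1 - 3t) is 81/16 and in 2·tan(2t) is 16/3.
Lower-order terms cancel with the polynomial part, so the numerator is (499/48)·t^3 + o(t^3), and the limit is (499/48)/(1) = 499/48.

499/48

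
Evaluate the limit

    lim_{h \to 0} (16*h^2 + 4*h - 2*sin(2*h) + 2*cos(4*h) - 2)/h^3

Substitution gives 0/0; apply L'Hôpital's rule 3 times.
After differentiating numerator and denominator 3 times the quotient is (128*sin(4*h) + 16*cos(2*h))/(6); at h = 0 this is 8/3.

8/3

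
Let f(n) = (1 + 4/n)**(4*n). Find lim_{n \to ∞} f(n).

e^(16)

Let L be the limit and take ln: ln L = lim (4n)·ln(1 + 4/n) = lim (4n)·(4/n + O(1/n²)) = 16.
Hence L = e^(16).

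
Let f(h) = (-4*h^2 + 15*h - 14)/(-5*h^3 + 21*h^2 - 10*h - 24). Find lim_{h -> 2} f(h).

At h = 2 both the top and bottom vanish — a removable singularity. Factoring out (h - 2) from each leaves (7 - 4*h)/(-5*h^2 + 11*h + 12), which at h = 2 equals -1/14.

-1/14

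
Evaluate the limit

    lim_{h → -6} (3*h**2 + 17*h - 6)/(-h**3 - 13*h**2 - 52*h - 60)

Direct substitution gives 0/0, so factor. Both numerator and denominator have (h + 6) as a factor.
After cancelling, the expression reduces to (3*h - 1)/(-h^2 - 7*h - 10).
Substituting h = -6 gives 19/4.

19/4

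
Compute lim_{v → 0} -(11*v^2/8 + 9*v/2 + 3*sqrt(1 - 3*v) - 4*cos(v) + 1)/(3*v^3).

27/16

Substitution gives 0/0; apply L'Hôpital's rule 3 times.
After differentiating numerator and denominator 3 times the quotient is (-4*sin(v) - 243/(8*(1 - 3*v)^(5/2)))/(-18); at v = 0 this is 27/16.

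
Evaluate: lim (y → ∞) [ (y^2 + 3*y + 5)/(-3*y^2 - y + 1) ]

Numerator and denominator both have degree 2.
Dividing every term by y^2, all lower-order terms vanish and the limit is the ratio of leading coefficients, 1/(-3) = -1/3.

-1/3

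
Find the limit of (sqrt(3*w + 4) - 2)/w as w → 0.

3/4

A 0/0 form; rationalise with √(4 + 3w) + √4. This collapses the numerator to 3w, leaving 3/(√(4 + 3w) + √4) → 3/(2√4) = 3/4.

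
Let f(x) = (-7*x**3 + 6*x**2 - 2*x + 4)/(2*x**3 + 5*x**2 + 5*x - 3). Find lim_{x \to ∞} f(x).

Numerator and denominator both have degree 3.
Dividing every term by x^3, all lower-order terms vanish and the limit is the ratio of leading coefficients, -7/(2) = -7/2.

-7/2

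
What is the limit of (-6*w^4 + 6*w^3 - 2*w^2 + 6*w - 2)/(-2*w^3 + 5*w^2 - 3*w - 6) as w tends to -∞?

The numerator has higher degree (4 > 3); the quotient behaves like (-6/(-2))·w^1 for large |w|.
As w → −∞ this diverges to -∞.

-∞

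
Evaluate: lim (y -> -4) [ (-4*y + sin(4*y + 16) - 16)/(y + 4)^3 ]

-32/3

Direct substitution gives 0/0.
Apply L'Hôpital: lim (4*cos(4*y + 16) - 4)/(3*(y + 4)^2), still 0/0.
Apply L'Hôpital: lim (-16*sin(4*y + 16))/(6*y + 24), still 0/0.
After 3 applications of L'Hôpital's rule the quotient is (-64*cos(4*y + 16))/(6); substituting y = -4 gives -32/3.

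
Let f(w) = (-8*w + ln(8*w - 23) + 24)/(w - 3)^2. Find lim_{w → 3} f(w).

-32

Direct substitution gives 0/0.
Apply L'Hôpital: lim (-8 + 8/(8*w - 23))/(2*w - 6), still 0/0.
After 2 applications of L'Hôpital's rule the quotient is (-64/(8*w - 23)^2)/(2); substituting w = 3 gives -32.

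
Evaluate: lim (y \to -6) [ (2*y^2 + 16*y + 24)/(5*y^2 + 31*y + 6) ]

Since y = -6 makes numerator and denominator zero, (y + 6) divides both.
Cancelling it gives (2*y + 4)/(5*y + 1); now plug in y = -6 to get 8/29.

8/29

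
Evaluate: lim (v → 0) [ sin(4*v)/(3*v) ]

4/3

Substitution gives 0/0.
Write it as (4/3)·sin(4v)/(4v); since sin(u)/u → 1, the limit is 4/3.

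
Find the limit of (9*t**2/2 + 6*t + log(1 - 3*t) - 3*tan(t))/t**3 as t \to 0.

-10

Substitution gives 0/0 (the numerator vanishes to order 3).
Expand each term to order t^3: the coefficient of t^3 in -3·tan(t) is -1 and in ln(1 - 3t) is -9.
Lower-order terms cancel with the polynomial part, so the numerator is (-10)·t^3 + o(t^3), and the limit is (-10)/(1) = -10.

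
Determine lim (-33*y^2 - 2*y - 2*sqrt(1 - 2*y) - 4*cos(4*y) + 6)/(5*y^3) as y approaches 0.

Substitution gives 0/0 (the numerator vanishes to order 3).
Expand each term to order y^3: the coefficient of y^3 in -2·√(1 - 2y) is 1 and in -4·cos(4y) is 0.
Lower-order terms cancel with the polynomial part, so the numerator is (1)·y^3 + o(y^3), and the limit is (1)/(5) = 1/5.

1/5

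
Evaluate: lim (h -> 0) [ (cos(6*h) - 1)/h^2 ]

Direct substitution gives 0/0.
Apply L'Hôpital: lim (-6*sin(6*h))/(2*h), still 0/0.
After 2 applications of L'Hôpital's rule the quotient is (-36*cos(6*h))/(2); substituting h = 0 gives -18.

-18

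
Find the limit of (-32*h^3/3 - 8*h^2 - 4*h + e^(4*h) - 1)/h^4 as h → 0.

32/3

Direct substitution gives 0/0.
Apply L'Hôpital: lim (-32*h^2 - 16*h + 4*e^(4*h) - 4)/(4*h^3), still 0/0.
Apply L'Hôpital: lim (-64*h + 16*e^(4*h) - 16)/(12*h^2), still 0/0.
Apply L'Hôpital: lim (64*e^(4*h) - 64)/(24*h), still 0/0.
After 4 applications of L'Hôpital's rule the quotient is (256*e^(4*h))/(24); substituting h = 0 gives 32/3.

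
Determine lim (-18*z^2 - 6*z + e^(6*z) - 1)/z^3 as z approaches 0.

36

Direct substitution gives 0/0.
Apply L'Hôpital: lim (-36*z + 6*e^(6*z) - 6)/(3*z^2), still 0/0.
Apply L'Hôpital: lim (36*e^(6*z) - 36)/(6*z), still 0/0.
After 3 applications of L'Hôpital's rule the quotient is (216*e^(6*z))/(6); substituting z = 0 gives 36.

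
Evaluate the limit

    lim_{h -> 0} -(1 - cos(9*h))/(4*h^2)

-81/8

Substitution gives 0/0.
Use (1 − cos u)/u² → 1/2 with u = 9h: the limit is 9²/(2·(-4)) = -81/8.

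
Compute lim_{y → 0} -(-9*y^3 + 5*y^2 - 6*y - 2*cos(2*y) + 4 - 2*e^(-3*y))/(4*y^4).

Substitution gives 0/0 (the numerator vanishes to order 4).
Expand each term to order y^4: the coefficient of y^4 in -2·e^(-3y) is -27/4 and in -2·cos(2y) is -4/3.
Lower-order terms cancel with the polynomial part, so the numerator is (-97/12)·y^4 + o(y^4), and the limit is (-97/12)/(-4) = 97/48.

97/48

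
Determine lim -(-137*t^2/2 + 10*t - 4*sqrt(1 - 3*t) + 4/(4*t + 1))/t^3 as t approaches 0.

Substitution gives 0/0 (the numerator vanishes to order 3).
Expand each term to order t^3: the coefficient of t^3 in -4·√(1 - 3t) is 27/4 and in 4·1/(1 + 4t) is -256.
Lower-order terms cancel with the polynomial part, so the numerator is (-997/4)·t^3 + o(t^3), and the limit is (-997/4)/(-1) = 997/4.

997/4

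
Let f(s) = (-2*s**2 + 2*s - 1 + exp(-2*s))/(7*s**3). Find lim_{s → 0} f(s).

-4/21

Direct substitution gives 0/0.
Apply L'Hôpital: lim (-4*s + 2 - 2*e^(-2*s))/(21*s^2), still 0/0.
Apply L'Hôpital: lim (-4 + 4*e^(-2*s))/(42*s), still 0/0.
After 3 applications of L'Hôpital's rule the quotient is (-8*e^(-2*s))/(42); substituting s = 0 gives -4/21.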